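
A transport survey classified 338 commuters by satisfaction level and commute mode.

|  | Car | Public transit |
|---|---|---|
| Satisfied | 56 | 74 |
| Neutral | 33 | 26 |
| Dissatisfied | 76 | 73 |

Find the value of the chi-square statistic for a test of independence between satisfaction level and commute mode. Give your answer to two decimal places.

Row totals: 130, 59, 149. Column totals: 165, 173. Grand total N = 338.
Expected counts (row total × column total / N):
  Satisfied, Car: 130×165/338 = 63.462
  Satisfied, Public transit: 130×173/338 = 66.538
  Neutral, Car: 59×165/338 = 28.802
  Neutral, Public transit: 59×173/338 = 30.198
  Dissatisfied, Car: 149×165/338 = 72.737
  Dissatisfied, Public transit: 149×173/338 = 76.263
Contributions (O − E)²/E:
  (56 − 63.462)²/63.462 = 0.8774
  (74 − 66.538)²/66.538 = 0.8368
  (33 − 28.802)²/28.802 = 0.6119
  (26 − 30.198)²/30.198 = 0.5836
  (76 − 72.737)²/72.737 = 0.1464
  (73 − 76.263)²/76.263 = 0.1396
χ² = 0.8774 + 0.8368 + 0.6119 + 0.5836 + 0.1464 + 0.1396 = 3.20

3.20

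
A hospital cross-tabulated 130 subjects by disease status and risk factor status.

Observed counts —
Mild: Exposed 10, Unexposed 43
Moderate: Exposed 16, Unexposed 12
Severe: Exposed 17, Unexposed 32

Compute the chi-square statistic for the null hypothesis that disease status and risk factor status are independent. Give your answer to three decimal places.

12.218

Row totals: 53, 28, 49. Column totals: 43, 87. Grand total N = 130.
Expected counts (row total × column total / N):
  Mild, Exposed: 53×43/130 = 17.5308
  Mild, Unexposed: 53×87/130 = 35.4692
  Moderate, Exposed: 28×43/130 = 9.2615
  Moderate, Unexposed: 28×87/130 = 18.7385
  Severe, Exposed: 49×43/130 = 16.2077
  Severe, Unexposed: 49×87/130 = 32.7923
Contributions (O − E)²/E:
  (10 − 17.5308)²/17.5308 = 3.2350
  (43 − 35.4692)²/35.4692 = 1.5989
  (16 − 9.2615)²/9.2615 = 4.9028
  (12 − 18.7385)²/18.7385 = 2.4232
  (17 − 16.2077)²/16.2077 = 0.0387
  (32 − 32.7923)²/32.7923 = 0.0191
χ² = 3.2350 + 1.5989 + 4.9028 + 2.4232 + 0.0387 + 0.0191 = 12.218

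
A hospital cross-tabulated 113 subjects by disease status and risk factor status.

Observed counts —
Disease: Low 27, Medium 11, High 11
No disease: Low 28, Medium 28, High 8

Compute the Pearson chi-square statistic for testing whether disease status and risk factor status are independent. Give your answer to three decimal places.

Row totals: 49, 64. Column totals: 55, 39, 19. Grand total N = 113.
Expected counts (row total × column total / N):
  Disease, Low: 49×55/113 = 23.8496
  Disease, Medium: 49×39/113 = 16.9115
  Disease, High: 49×19/113 = 8.2389
  No disease, Low: 64×55/113 = 31.1504
  No disease, Medium: 64×39/113 = 22.0885
  No disease, High: 64×19/113 = 10.7611
Contributions (O − E)²/E:
  (27 − 23.8496)²/23.8496 = 0.4162
  (11 − 16.9115)²/16.9115 = 2.0664
  (11 − 8.2389)²/8.2389 = 0.9253
  (28 − 31.1504)²/31.1504 = 0.3186
  (28 − 22.0885)²/22.0885 = 1.5821
  (8 − 10.7611)²/10.7611 = 0.7084
χ² = 0.4162 + 2.0664 + 0.9253 + 0.3186 + 1.5821 + 0.7084 = 6.017

6.017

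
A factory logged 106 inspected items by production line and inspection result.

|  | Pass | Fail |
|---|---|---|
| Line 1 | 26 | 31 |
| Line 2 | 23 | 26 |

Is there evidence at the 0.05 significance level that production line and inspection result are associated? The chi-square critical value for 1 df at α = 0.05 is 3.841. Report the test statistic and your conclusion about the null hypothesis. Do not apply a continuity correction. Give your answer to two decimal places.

0.02; fail to reject H₀

Row totals: 57, 49. Column totals: 49, 57. Grand total N = 106.
Expected counts (row total × column total / N):
  Line 1, Pass: 57×49/106 = 26.349
  Line 1, Fail: 57×57/106 = 30.651
  Line 2, Pass: 49×49/106 = 22.651
  Line 2, Fail: 49×57/106 = 26.349
Contributions (O − E)²/E:
  (26 − 26.349)²/26.349 = 0.0046
  (31 − 30.651)²/30.651 = 0.0040
  (23 − 22.651)²/22.651 = 0.0054
  (26 − 26.349)²/26.349 = 0.0046
χ² = 0.0046 + 0.0040 + 0.0054 + 0.0046 = 0.02
df = (2−1)(2−1) = 1. Since 0.02 < 3.841, fail to reject the null hypothesis of independence at α = 0.05.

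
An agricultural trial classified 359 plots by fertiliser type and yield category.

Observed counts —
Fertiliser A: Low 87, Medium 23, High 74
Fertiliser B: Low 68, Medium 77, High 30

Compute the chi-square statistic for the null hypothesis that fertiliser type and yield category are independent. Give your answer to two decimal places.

Row totals: 184, 175. Column totals: 155, 100, 104. Grand total N = 359.
Expected counts (row total × column total / N):
  Fertiliser A, Low: 184×155/359 = 79.4429
  Fertiliser A, Medium: 184×100/359 = 51.2535
  Fertiliser A, High: 184×104/359 = 53.3036
  Fertiliser B, Low: 175×155/359 = 75.5571
  Fertiliser B, Medium: 175×100/359 = 48.7465
  Fertiliser B, High: 175×104/359 = 50.6964
Contributions (O − E)²/E:
  (87 − 79.4429)²/79.4429 = 0.7189
  (23 − 51.2535)²/51.2535 = 15.5747
  (74 − 53.3036)²/53.3036 = 8.0359
  (68 − 75.5571)²/75.5571 = 0.7558
  (77 − 48.7465)²/48.7465 = 16.3757
  (30 − 50.6964)²/50.6964 = 8.4491
χ² = 0.7189 + 15.5747 + 8.0359 + 0.7558 + 16.3757 + 8.4491 = 49.91

49.91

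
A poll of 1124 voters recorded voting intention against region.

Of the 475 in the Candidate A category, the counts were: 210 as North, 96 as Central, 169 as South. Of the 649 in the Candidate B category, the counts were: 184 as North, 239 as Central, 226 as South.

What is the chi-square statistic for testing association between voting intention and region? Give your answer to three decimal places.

45.128

Row totals: 475, 649. Column totals: 394, 335, 395. Grand total N = 1124.
Expected counts (row total × column total / N):
  Candidate A, North: 475×394/1124 = 166.5036
  Candidate A, Central: 475×335/1124 = 141.5703
  Candidate A, South: 475×395/1124 = 166.9262
  Candidate B, North: 649×394/1124 = 227.4964
  Candidate B, Central: 649×335/1124 = 193.4297
  Candidate B, South: 649×395/1124 = 228.0738
Contributions (O − E)²/E:
  (210 − 166.5036)²/166.5036 = 11.3627
  (96 − 141.5703)²/141.5703 = 14.6687
  (169 − 166.9262)²/166.9262 = 0.0258
  (184 − 227.4964)²/227.4964 = 8.3163
  (239 − 193.4297)²/193.4297 = 10.7360
  (226 − 228.0738)²/228.0738 = 0.0189
χ² = 11.3627 + 14.6687 + 0.0258 + 8.3163 + 10.7360 + 0.0189 = 45.128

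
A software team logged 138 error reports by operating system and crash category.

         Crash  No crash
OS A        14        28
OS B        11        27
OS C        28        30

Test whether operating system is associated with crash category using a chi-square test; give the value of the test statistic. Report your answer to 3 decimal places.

Row totals: 42, 38, 58. Column totals: 53, 85. Grand total N = 138.
Expected counts (row total × column total / N):
  OS A, Crash: 42×53/138 = 16.1304
  OS A, No crash: 42×85/138 = 25.8696
  OS B, Crash: 38×53/138 = 14.5942
  OS B, No crash: 38×85/138 = 23.4058
  OS C, Crash: 58×53/138 = 22.2754
  OS C, No crash: 58×85/138 = 35.7246
Contributions (O − E)²/E:
  (14 − 16.1304)²/16.1304 = 0.2814
  (28 − 25.8696)²/25.8696 = 0.1754
  (11 − 14.5942)²/14.5942 = 0.8852
  (27 − 23.4058)²/23.4058 = 0.5519
  (28 − 22.2754)²/22.2754 = 1.4712
  (30 − 35.7246)²/35.7246 = 0.9173
χ² = 0.2814 + 0.1754 + 0.8852 + 0.5519 + 1.4712 + 0.9173 = 4.282

4.282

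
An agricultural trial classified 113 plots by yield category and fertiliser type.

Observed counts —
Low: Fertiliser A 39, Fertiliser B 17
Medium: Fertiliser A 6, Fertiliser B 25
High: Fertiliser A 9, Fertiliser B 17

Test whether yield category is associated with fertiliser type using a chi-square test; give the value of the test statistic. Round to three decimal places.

Row totals: 56, 31, 26. Column totals: 54, 59. Grand total N = 113.
Expected counts (row total × column total / N):
  Low, Fertiliser A: 56×54/113 = 26.7611
  Low, Fertiliser B: 56×59/113 = 29.2389
  Medium, Fertiliser A: 31×54/113 = 14.8142
  Medium, Fertiliser B: 31×59/113 = 16.1858
  High, Fertiliser A: 26×54/113 = 12.4248
  High, Fertiliser B: 26×59/113 = 13.5752
Contributions (O − E)²/E:
  (39 − 26.7611)²/26.7611 = 5.5973
  (17 − 29.2389)²/29.2389 = 5.1230
  (6 − 14.8142)²/14.8142 = 5.2443
  (25 − 16.1858)²/16.1858 = 4.7999
  (9 − 12.4248)²/12.4248 = 0.9440
  (17 − 13.5752)²/13.5752 = 0.8640
χ² = 5.5973 + 5.1230 + 5.2443 + 4.7999 + 0.9440 + 0.8640 = 22.573

22.573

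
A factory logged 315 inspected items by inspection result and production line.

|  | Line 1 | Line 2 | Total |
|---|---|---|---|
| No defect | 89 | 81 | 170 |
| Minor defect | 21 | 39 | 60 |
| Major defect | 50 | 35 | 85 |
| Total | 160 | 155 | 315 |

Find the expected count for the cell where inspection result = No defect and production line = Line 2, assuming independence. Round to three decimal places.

Row total (No defect) = 170; column total (Line 2) = 155; grand total N = 315.
Expected count = (row total × column total) / N = 170 × 155 / 315 = 83.651.

83.651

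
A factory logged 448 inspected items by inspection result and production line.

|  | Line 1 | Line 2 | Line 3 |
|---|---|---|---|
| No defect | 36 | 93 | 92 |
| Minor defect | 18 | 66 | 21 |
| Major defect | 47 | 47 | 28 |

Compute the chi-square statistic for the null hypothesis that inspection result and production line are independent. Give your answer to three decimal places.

42.172

Row totals: 221, 105, 122. Column totals: 101, 206, 141. Grand total N = 448.
Expected counts (row total × column total / N):
  No defect, Line 1: 221×101/448 = 49.8237
  No defect, Line 2: 221×206/448 = 101.6205
  No defect, Line 3: 221×141/448 = 69.5558
  Minor defect, Line 1: 105×101/448 = 23.6719
  Minor defect, Line 2: 105×206/448 = 48.2812
  Minor defect, Line 3: 105×141/448 = 33.0469
  Major defect, Line 1: 122×101/448 = 27.5045
  Major defect, Line 2: 122×206/448 = 56.0982
  Major defect, Line 3: 122×141/448 = 38.3973
Contributions (O − E)²/E:
  (36 − 49.8237)²/49.8237 = 3.8354
  (93 − 101.6205)²/101.6205 = 0.7313
  (92 − 69.5558)²/69.5558 = 7.2423
  (18 − 23.6719)²/23.6719 = 1.3590
  (66 − 48.2812)²/48.2812 = 6.5027
  (21 − 33.0469)²/33.0469 = 4.3916
  (47 − 27.5045)²/27.5045 = 13.8186
  (47 − 56.0982)²/56.0982 = 1.4756
  (28 − 38.3973)²/38.3973 = 2.8154
χ² = 3.8354 + 0.7313 + 7.2423 + 1.3590 + 6.5027 + 4.3916 + 13.8186 + 1.4756 + 2.8154 = 42.172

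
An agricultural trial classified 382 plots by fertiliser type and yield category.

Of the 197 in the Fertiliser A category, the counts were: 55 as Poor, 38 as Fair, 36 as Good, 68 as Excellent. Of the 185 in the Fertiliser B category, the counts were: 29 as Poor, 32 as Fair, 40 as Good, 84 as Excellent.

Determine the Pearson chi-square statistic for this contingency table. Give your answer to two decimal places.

Row totals: 197, 185. Column totals: 84, 70, 76, 152. Grand total N = 382.
Expected counts (row total × column total / N):
  Fertiliser A, Poor: 197×84/382 = 43.319
  Fertiliser A, Fair: 197×70/382 = 36.099
  Fertiliser A, Good: 197×76/382 = 39.194
  Fertiliser A, Excellent: 197×152/382 = 78.387
  Fertiliser B, Poor: 185×84/382 = 40.681
  Fertiliser B, Fair: 185×70/382 = 33.901
  Fertiliser B, Good: 185×76/382 = 36.806
  Fertiliser B, Excellent: 185×152/382 = 73.613
Contributions (O − E)²/E:
  (55 − 43.319)²/43.319 = 3.1498
  (38 − 36.099)²/36.099 = 0.1001
  (36 − 39.194)²/39.194 = 0.2603
  (68 − 78.387)²/78.387 = 1.3764
  (29 − 40.681)²/40.681 = 3.3540
  (32 − 33.901)²/33.901 = 0.1066
  (40 − 36.806)²/36.806 = 0.2772
  (84 − 73.613)²/73.613 = 1.4656
χ² = 3.1498 + 0.1001 + 0.2603 + 1.3764 + 3.3540 + 0.1066 + 0.2772 + 1.4656 = 10.09

10.09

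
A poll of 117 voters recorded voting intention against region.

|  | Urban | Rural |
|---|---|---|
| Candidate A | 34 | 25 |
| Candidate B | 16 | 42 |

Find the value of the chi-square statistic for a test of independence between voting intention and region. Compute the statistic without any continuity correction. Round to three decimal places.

10.786

Row totals: 59, 58. Column totals: 50, 67. Grand total N = 117.
Expected counts (row total × column total / N):
  Candidate A, Urban: 59×50/117 = 25.2137
  Candidate A, Rural: 59×67/117 = 33.7863
  Candidate B, Urban: 58×50/117 = 24.7863
  Candidate B, Rural: 58×67/117 = 33.2137
Contributions (O − E)²/E:
  (34 − 25.2137)²/25.2137 = 3.0618
  (25 − 33.7863)²/33.7863 = 2.2849
  (16 − 24.7863)²/24.7863 = 3.1146
  (42 − 33.2137)²/33.2137 = 2.3243
χ² = 3.0618 + 2.2849 + 3.1146 + 2.3243 = 10.786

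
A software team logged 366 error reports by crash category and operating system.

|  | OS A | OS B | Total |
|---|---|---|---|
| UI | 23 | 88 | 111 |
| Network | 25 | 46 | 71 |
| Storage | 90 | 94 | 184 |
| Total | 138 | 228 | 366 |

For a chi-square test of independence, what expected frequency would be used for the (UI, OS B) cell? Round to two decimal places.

69.15

Row total (UI) = 111; column total (OS B) = 228; grand total N = 366.
Expected count = (row total × column total) / N = 111 × 228 / 366 = 69.15.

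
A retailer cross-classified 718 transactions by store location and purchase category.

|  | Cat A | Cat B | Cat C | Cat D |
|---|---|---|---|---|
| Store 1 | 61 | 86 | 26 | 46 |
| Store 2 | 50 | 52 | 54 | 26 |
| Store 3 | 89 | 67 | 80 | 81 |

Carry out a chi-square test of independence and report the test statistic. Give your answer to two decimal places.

Row totals: 219, 182, 317. Column totals: 200, 205, 160, 153. Grand total N = 718.
Expected counts (row total × column total / N):
  Store 1, Cat A: 219×200/718 = 61.003
  Store 1, Cat B: 219×205/718 = 62.528
  Store 1, Cat C: 219×160/718 = 48.802
  Store 1, Cat D: 219×153/718 = 46.667
  Store 2, Cat A: 182×200/718 = 50.696
  Store 2, Cat B: 182×205/718 = 51.964
  Store 2, Cat C: 182×160/718 = 40.557
  Store 2, Cat D: 182×153/718 = 38.783
  Store 3, Cat A: 317×200/718 = 88.301
  Store 3, Cat B: 317×205/718 = 90.508
  Store 3, Cat C: 317×160/718 = 70.641
  Store 3, Cat D: 317×153/718 = 67.550
Contributions (O − E)²/E:
  (61 − 61.003)²/61.003 = 0.0000
  (86 − 62.528)²/62.528 = 8.8110
  (26 − 48.802)²/48.802 = 10.6539
  (46 − 46.667)²/46.667 = 0.0095
  (50 − 50.696)²/50.696 = 0.0096
  (52 − 51.964)²/51.964 = 0.0000
  (54 − 40.557)²/40.557 = 4.4558
  (26 − 38.783)²/38.783 = 4.2133
  (89 − 88.301)²/88.301 = 0.0055
  (67 − 90.508)²/90.508 = 6.1058
  (80 − 70.641)²/70.641 = 1.2399
  (81 − 67.550)²/67.550 = 2.6781
χ² = 0.0000 + 8.8110 + 10.6539 + 0.0095 + 0.0096 + 0.0000 + 4.4558 + 4.2133 + 0.0055 + 6.1058 + 1.2399 + 2.6781 = 38.18

38.18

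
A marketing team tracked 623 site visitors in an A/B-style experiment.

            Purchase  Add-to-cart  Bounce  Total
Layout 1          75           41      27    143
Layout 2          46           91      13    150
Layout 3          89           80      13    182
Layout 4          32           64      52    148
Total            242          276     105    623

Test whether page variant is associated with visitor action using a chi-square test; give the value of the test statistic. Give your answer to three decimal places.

Grand total N = 623.
Expected counts (row total × column total / N):
  Layout 1, Purchase: 143×242/623 = 55.54735
  Layout 1, Add-to-cart: 143×276/623 = 63.35152
  Layout 1, Bounce: 143×105/623 = 24.10112
  Layout 2, Purchase: 150×242/623 = 58.26645
  Layout 2, Add-to-cart: 150×276/623 = 66.45265
  Layout 2, Bounce: 150×105/623 = 25.28090
  Layout 3, Purchase: 182×242/623 = 70.69663
  Layout 3, Add-to-cart: 182×276/623 = 80.62921
  Layout 3, Bounce: 182×105/623 = 30.67416
  Layout 4, Purchase: 148×242/623 = 57.48957
  Layout 4, Add-to-cart: 148×276/623 = 65.56661
  Layout 4, Bounce: 148×105/623 = 24.94382
Contributions (O − E)²/E:
  (75 − 55.54735)²/55.54735 = 6.8123
  (41 − 63.35152)²/63.35152 = 7.8860
  (27 − 24.10112)²/24.10112 = 0.3487
  (46 − 58.26645)²/58.26645 = 2.5824
  (91 − 66.45265)²/66.45265 = 9.0677
  (13 − 25.28090)²/25.28090 = 5.9658
  (89 − 70.69663)²/70.69663 = 4.7387
  (80 − 80.62921)²/80.62921 = 0.0049
  (13 − 30.67416)²/30.67416 = 10.1837
  (32 − 57.48957)²/57.48957 = 11.3015
  (64 − 65.56661)²/65.56661 = 0.0374
  (52 − 24.94382)²/24.94382 = 29.3474
χ² = 6.8123 + 7.8860 + 0.3487 + 2.5824 + 9.0677 + 5.9658 + 4.7387 + 0.0049 + 10.1837 + 11.3015 + 0.0374 + 29.3474 = 88.277

88.277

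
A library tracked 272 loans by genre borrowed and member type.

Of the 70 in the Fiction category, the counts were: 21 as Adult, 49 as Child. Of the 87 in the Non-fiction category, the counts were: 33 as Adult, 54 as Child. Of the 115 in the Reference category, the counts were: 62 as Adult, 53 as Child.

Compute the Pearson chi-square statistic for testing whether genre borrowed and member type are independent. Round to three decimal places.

Row totals: 70, 87, 115. Column totals: 116, 156. Grand total N = 272.
Expected counts (row total × column total / N):
  Fiction, Adult: 70×116/272 = 29.8529
  Fiction, Child: 70×156/272 = 40.1471
  Non-fiction, Adult: 87×116/272 = 37.1029
  Non-fiction, Child: 87×156/272 = 49.8971
  Reference, Adult: 115×116/272 = 49.0441
  Reference, Child: 115×156/272 = 65.9559
Contributions (O − E)²/E:
  (21 − 29.8529)²/29.8529 = 2.6253
  (49 − 40.1471)²/40.1471 = 1.9522
  (33 − 37.1029)²/37.1029 = 0.4537
  (54 − 49.8971)²/49.8971 = 0.3374
  (62 − 49.0441)²/49.0441 = 3.4225
  (53 − 65.9559)²/65.9559 = 2.5450
χ² = 2.6253 + 1.9522 + 0.4537 + 0.3374 + 3.4225 + 2.5450 = 11.336

11.336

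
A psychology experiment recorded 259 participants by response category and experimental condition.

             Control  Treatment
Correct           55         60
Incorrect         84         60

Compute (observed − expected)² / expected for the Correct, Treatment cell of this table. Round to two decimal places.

0.85

Row total (Correct) = 115; column total (Treatment) = 120; N = 259.
Expected count E = 115 × 120 / 259 = 53.282.
Contribution = (O − E)²/E = (60 − 53.282)² / 53.282 = 0.85.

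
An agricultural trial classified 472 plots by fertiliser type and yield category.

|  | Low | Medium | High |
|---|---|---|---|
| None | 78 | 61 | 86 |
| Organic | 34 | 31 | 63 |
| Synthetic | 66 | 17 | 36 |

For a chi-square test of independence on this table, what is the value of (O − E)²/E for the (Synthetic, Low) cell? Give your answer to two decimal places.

Row total (Synthetic) = 119; column total (Low) = 178; N = 472.
Expected count E = 119 × 178 / 472 = 44.877.
Contribution = (O − E)²/E = (66 − 44.877)² / 44.877 = 9.94.

9.94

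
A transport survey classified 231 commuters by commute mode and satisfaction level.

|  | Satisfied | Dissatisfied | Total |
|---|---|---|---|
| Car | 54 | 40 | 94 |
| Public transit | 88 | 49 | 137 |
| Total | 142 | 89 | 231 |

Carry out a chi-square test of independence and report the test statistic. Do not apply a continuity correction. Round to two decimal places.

1.08

Grand total N = 231.
Expected counts (row total × column total / N):
  Car, Satisfied: 94×142/231 = 57.784
  Car, Dissatisfied: 94×89/231 = 36.216
  Public transit, Satisfied: 137×142/231 = 84.216
  Public transit, Dissatisfied: 137×89/231 = 52.784
Contributions (O − E)²/E:
  (54 − 57.784)²/57.784 = 0.2478
  (40 − 36.216)²/36.216 = 0.3954
  (88 − 84.216)²/84.216 = 0.1700
  (49 − 52.784)²/52.784 = 0.2713
χ² = 0.2478 + 0.3954 + 0.1700 + 0.2713 = 1.08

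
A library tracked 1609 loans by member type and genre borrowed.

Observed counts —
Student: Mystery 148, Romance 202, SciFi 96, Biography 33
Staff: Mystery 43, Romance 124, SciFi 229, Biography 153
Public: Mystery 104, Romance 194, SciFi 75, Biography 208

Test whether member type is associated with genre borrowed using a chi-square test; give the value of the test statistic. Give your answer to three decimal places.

Row totals: 479, 549, 581. Column totals: 295, 520, 400, 394. Grand total N = 1609.
Expected counts (row total × column total / N):
  Student, Mystery: 479×295/1609 = 87.8216
  Student, Romance: 479×520/1609 = 154.8042
  Student, SciFi: 479×400/1609 = 119.0802
  Student, Biography: 479×394/1609 = 117.2940
  Staff, Mystery: 549×295/1609 = 100.6557
  Staff, Romance: 549×520/1609 = 177.4270
  Staff, SciFi: 549×400/1609 = 136.4823
  Staff, Biography: 549×394/1609 = 134.4351
  Public, Mystery: 581×295/1609 = 106.5227
  Public, Romance: 581×520/1609 = 187.7688
  Public, SciFi: 581×400/1609 = 144.4375
  Public, Biography: 581×394/1609 = 142.2710
Contributions (O − E)²/E:
  (148 − 87.8216)²/87.8216 = 41.2363
  (202 − 154.8042)²/154.8042 = 14.3888
  (96 − 119.0802)²/119.0802 = 4.4734
  (33 − 117.2940)²/117.2940 = 60.5784
  (43 − 100.6557)²/100.6557 = 33.0253
  (124 − 177.4270)²/177.4270 = 16.0880
  (229 − 136.4823)²/136.4823 = 62.7153
  (153 − 134.4351)²/134.4351 = 2.5637
  (104 − 106.5227)²/106.5227 = 0.0597
  (194 − 187.7688)²/187.7688 = 0.2068
  (75 − 144.4375)²/144.4375 = 33.3817
  (208 − 142.2710)²/142.2710 = 30.3667
χ² = 41.2363 + 14.3888 + 4.4734 + 60.5784 + 33.0253 + 16.0880 + 62.7153 + 2.5637 + 0.0597 + 0.2068 + 33.3817 + 30.3667 = 299.084

299.084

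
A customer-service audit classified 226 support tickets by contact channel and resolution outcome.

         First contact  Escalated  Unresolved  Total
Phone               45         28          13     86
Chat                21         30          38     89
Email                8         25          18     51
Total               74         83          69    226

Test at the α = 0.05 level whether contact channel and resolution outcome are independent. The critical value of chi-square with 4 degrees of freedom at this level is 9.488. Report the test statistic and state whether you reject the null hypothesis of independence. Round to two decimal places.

Grand total N = 226.
Expected counts (row total × column total / N):
  Phone, First contact: 86×74/226 = 28.159
  Phone, Escalated: 86×83/226 = 31.584
  Phone, Unresolved: 86×69/226 = 26.257
  Chat, First contact: 89×74/226 = 29.142
  Chat, Escalated: 89×83/226 = 32.686
  Chat, Unresolved: 89×69/226 = 27.173
  Email, First contact: 51×74/226 = 16.699
  Email, Escalated: 51×83/226 = 18.730
  Email, Unresolved: 51×69/226 = 15.571
Contributions (O − E)²/E:
  (45 − 28.159)²/28.159 = 10.0721
  (28 − 31.584)²/31.584 = 0.4067
  (13 − 26.257)²/26.257 = 6.6934
  (21 − 29.142)²/29.142 = 2.2748
  (30 − 32.686)²/32.686 = 0.2207
  (38 − 27.173)²/27.173 = 4.3140
  (8 − 16.699)²/16.699 = 4.5316
  (25 − 18.730)²/18.730 = 2.0989
  (18 − 15.571)²/15.571 = 0.3789
χ² = 10.0721 + 0.4067 + 6.6934 + 2.2748 + 0.2207 + 4.3140 + 4.5316 + 2.0989 + 0.3789 = 30.99
df = (3−1)(3−1) = 4. Since 30.99 > 9.488, reject the null hypothesis of independence at α = 0.05.

30.99; reject H₀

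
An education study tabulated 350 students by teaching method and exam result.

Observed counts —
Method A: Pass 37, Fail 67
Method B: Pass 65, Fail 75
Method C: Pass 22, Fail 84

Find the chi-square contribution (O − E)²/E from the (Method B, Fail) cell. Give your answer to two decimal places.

Row total (Method B) = 140; column total (Fail) = 226; N = 350.
Expected count E = 140 × 226 / 350 = 90.400.
Contribution = (O − E)²/E = (75 − 90.400)² / 90.400 = 2.62.

2.62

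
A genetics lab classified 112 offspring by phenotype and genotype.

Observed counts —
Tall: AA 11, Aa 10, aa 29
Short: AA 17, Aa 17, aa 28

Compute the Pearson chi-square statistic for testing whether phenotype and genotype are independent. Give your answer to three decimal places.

1.854

Row totals: 50, 62. Column totals: 28, 27, 57. Grand total N = 112.
Expected counts (row total × column total / N):
  Tall, AA: 50×28/112 = 12.5000
  Tall, Aa: 50×27/112 = 12.0536
  Tall, aa: 50×57/112 = 25.4464
  Short, AA: 62×28/112 = 15.5000
  Short, Aa: 62×27/112 = 14.9464
  Short, aa: 62×57/112 = 31.5536
Contributions (O − E)²/E:
  (11 − 12.5000)²/12.5000 = 0.1800
  (10 − 12.0536)²/12.0536 = 0.3499
  (29 − 25.4464)²/25.4464 = 0.4963
  (17 − 15.5000)²/15.5000 = 0.1452
  (17 − 14.9464)²/14.9464 = 0.2822
  (28 − 31.5536)²/31.5536 = 0.4002
χ² = 0.1800 + 0.3499 + 0.4963 + 0.1452 + 0.2822 + 0.4002 = 1.854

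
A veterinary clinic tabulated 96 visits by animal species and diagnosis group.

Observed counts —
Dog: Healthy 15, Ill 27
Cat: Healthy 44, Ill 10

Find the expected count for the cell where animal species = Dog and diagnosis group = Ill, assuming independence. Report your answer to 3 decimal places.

Row total (Dog) = 42; column total (Ill) = 37; grand total N = 96.
Expected count = (row total × column total) / N = 42 × 37 / 96 = 16.188.

16.188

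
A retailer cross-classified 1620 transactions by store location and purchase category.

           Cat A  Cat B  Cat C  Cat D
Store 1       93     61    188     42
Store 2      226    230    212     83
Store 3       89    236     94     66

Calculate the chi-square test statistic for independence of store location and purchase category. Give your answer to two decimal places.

Row totals: 384, 751, 485. Column totals: 408, 527, 494, 191. Grand total N = 1620.
Expected counts (row total × column total / N):
  Store 1, Cat A: 384×408/1620 = 96.711
  Store 1, Cat B: 384×527/1620 = 124.919
  Store 1, Cat C: 384×494/1620 = 117.096
  Store 1, Cat D: 384×191/1620 = 45.274
  Store 2, Cat A: 751×408/1620 = 189.141
  Store 2, Cat B: 751×527/1620 = 244.307
  Store 2, Cat C: 751×494/1620 = 229.009
  Store 2, Cat D: 751×191/1620 = 88.544
  Store 3, Cat A: 485×408/1620 = 122.148
  Store 3, Cat B: 485×527/1620 = 157.775
  Store 3, Cat C: 485×494/1620 = 147.895
  Store 3, Cat D: 485×191/1620 = 57.182
Contributions (O − E)²/E:
  (93 − 96.711)²/96.711 = 0.1424
  (61 − 124.919)²/124.919 = 32.7063
  (188 − 117.096)²/117.096 = 42.9338
  (42 − 45.274)²/45.274 = 0.2368
  (226 − 189.141)²/189.141 = 7.1829
  (230 − 244.307)²/244.307 = 0.8378
  (212 − 229.009)²/229.009 = 1.2633
  (83 − 88.544)²/88.544 = 0.3471
  (89 − 122.148)²/122.148 = 8.9956
  (236 − 157.775)²/157.775 = 38.7840
  (94 − 147.895)²/147.895 = 19.6401
  (66 − 57.182)²/57.182 = 1.3598
χ² = 0.1424 + 32.7063 + 42.9338 + 0.2368 + 7.1829 + 0.8378 + 1.2633 + 0.3471 + 8.9956 + 38.7840 + 19.6401 + 1.3598 = 154.43

154.43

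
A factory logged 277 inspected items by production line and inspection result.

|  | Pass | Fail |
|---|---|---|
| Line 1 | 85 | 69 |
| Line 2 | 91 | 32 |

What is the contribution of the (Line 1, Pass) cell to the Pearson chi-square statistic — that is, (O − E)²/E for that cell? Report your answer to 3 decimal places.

Row total (Line 1) = 154; column total (Pass) = 176; N = 277.
Expected count E = 154 × 176 / 277 = 97.8484.
Contribution = (O − E)²/E = (85 − 97.8484)² / 97.8484 = 1.687.

1.687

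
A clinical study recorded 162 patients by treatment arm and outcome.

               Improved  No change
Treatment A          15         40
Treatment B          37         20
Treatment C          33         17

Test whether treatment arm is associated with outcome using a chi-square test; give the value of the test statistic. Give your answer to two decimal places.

21.21

Row totals: 55, 57, 50. Column totals: 85, 77. Grand total N = 162.
Expected counts (row total × column total / N):
  Treatment A, Improved: 55×85/162 = 28.858
  Treatment A, No change: 55×77/162 = 26.142
  Treatment B, Improved: 57×85/162 = 29.907
  Treatment B, No change: 57×77/162 = 27.093
  Treatment C, Improved: 50×85/162 = 26.235
  Treatment C, No change: 50×77/162 = 23.765
Contributions (O − E)²/E:
  (15 − 28.858)²/28.858 = 6.6548
  (40 − 26.142)²/26.142 = 7.3462
  (37 − 29.907)²/29.907 = 1.6822
  (20 − 27.093)²/27.093 = 1.8570
  (33 − 26.235)²/26.235 = 1.7444
  (17 − 23.765)²/23.765 = 1.9257
χ² = 6.6548 + 7.3462 + 1.6822 + 1.8570 + 1.7444 + 1.9257 = 21.21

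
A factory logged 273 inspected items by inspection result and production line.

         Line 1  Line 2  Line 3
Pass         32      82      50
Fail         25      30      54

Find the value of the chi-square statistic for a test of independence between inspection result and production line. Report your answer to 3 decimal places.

Row totals: 164, 109. Column totals: 57, 112, 104. Grand total N = 273.
Expected counts (row total × column total / N):
  Pass, Line 1: 164×57/273 = 34.2418
  Pass, Line 2: 164×112/273 = 67.2821
  Pass, Line 3: 164×104/273 = 62.4762
  Fail, Line 1: 109×57/273 = 22.7582
  Fail, Line 2: 109×112/273 = 44.7179
  Fail, Line 3: 109×104/273 = 41.5238
Contributions (O − E)²/E:
  (32 − 34.2418)²/34.2418 = 0.1468
  (82 − 67.2821)²/67.2821 = 3.2195
  (50 − 62.4762)²/62.4762 = 2.4914
  (25 − 22.7582)²/22.7582 = 0.2208
  (30 − 44.7179)²/44.7179 = 4.8441
  (54 − 41.5238)²/41.5238 = 3.7486
χ² = 0.1468 + 3.2195 + 2.4914 + 0.2208 + 4.8441 + 3.7486 = 14.671

14.671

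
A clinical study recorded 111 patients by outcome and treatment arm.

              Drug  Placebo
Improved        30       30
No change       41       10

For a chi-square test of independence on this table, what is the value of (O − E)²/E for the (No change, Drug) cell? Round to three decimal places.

Row total (No change) = 51; column total (Drug) = 71; N = 111.
Expected count E = 51 × 71 / 111 = 32.6216.
Contribution = (O − E)²/E = (41 − 32.6216)² / 32.6216 = 2.152.

2.152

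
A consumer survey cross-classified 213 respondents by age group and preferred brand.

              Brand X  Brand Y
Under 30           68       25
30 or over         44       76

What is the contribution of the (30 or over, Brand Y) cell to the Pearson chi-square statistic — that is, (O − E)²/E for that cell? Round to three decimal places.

Row total (30 or over) = 120; column total (Brand Y) = 101; N = 213.
Expected count E = 120 × 101 / 213 = 56.9014.
Contribution = (O − E)²/E = (76 − 56.9014)² / 56.9014 = 6.410.

6.410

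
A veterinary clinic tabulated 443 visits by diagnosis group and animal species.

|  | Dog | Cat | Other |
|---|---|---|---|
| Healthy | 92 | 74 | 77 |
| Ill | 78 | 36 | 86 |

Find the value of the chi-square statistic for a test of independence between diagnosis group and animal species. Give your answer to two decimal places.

10.70

Row totals: 243, 200. Column totals: 170, 110, 163. Grand total N = 443.
Expected counts (row total × column total / N):
  Healthy, Dog: 243×170/443 = 93.251
  Healthy, Cat: 243×110/443 = 60.339
  Healthy, Other: 243×163/443 = 89.411
  Ill, Dog: 200×170/443 = 76.749
  Ill, Cat: 200×110/443 = 49.661
  Ill, Other: 200×163/443 = 73.589
Contributions (O − E)²/E:
  (92 − 93.251)²/93.251 = 0.0168
  (74 − 60.339)²/60.339 = 3.0929
  (77 − 89.411)²/89.411 = 1.7228
  (78 − 76.749)²/76.749 = 0.0204
  (36 − 49.661)²/49.661 = 3.7579
  (86 − 73.589)²/73.589 = 2.0932
χ² = 0.0168 + 3.0929 + 1.7228 + 0.0204 + 3.7579 + 2.0932 = 10.70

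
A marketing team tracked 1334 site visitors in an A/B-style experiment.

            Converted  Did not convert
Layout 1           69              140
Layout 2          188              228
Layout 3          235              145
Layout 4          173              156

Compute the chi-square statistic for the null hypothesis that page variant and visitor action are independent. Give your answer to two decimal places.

50.15

Row totals: 209, 416, 380, 329. Column totals: 665, 669. Grand total N = 1334.
Expected counts (row total × column total / N):
  Layout 1, Converted: 209×665/1334 = 104.187
  Layout 1, Did not convert: 209×669/1334 = 104.813
  Layout 2, Converted: 416×665/1334 = 207.376
  Layout 2, Did not convert: 416×669/1334 = 208.624
  Layout 3, Converted: 380×665/1334 = 189.430
  Layout 3, Did not convert: 380×669/1334 = 190.570
  Layout 4, Converted: 329×665/1334 = 164.007
  Layout 4, Did not convert: 329×669/1334 = 164.993
Contributions (O − E)²/E:
  (69 − 104.187)²/104.187 = 11.8837
  (140 − 104.813)²/104.813 = 11.8127
  (188 − 207.376)²/207.376 = 1.8104
  (228 − 208.624)²/208.624 = 1.7996
  (235 − 189.430)²/189.430 = 10.9625
  (145 − 190.570)²/190.570 = 10.8969
  (173 − 164.007)²/164.007 = 0.4931
  (156 − 164.993)²/164.993 = 0.4902
χ² = 11.8837 + 11.8127 + 1.8104 + 1.7996 + 10.9625 + 10.8969 + 0.4931 + 0.4902 = 50.15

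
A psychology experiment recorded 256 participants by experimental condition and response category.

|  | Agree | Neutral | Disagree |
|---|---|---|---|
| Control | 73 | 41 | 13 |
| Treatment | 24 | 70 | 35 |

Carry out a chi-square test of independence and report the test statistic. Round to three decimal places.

42.399

Row totals: 127, 129. Column totals: 97, 111, 48. Grand total N = 256.
Expected counts (row total × column total / N):
  Control, Agree: 127×97/256 = 48.1211
  Control, Neutral: 127×111/256 = 55.0664
  Control, Disagree: 127×48/256 = 23.8125
  Treatment, Agree: 129×97/256 = 48.8789
  Treatment, Neutral: 129×111/256 = 55.9336
  Treatment, Disagree: 129×48/256 = 24.1875
Contributions (O − E)²/E:
  (73 − 48.1211)²/48.1211 = 12.8625
  (41 − 55.0664)²/55.0664 = 3.5932
  (13 − 23.8125)²/23.8125 = 4.9096
  (24 − 48.8789)²/48.8789 = 12.6631
  (70 − 55.9336)²/55.9336 = 3.5375
  (35 − 24.1875)²/24.1875 = 4.8335
χ² = 12.8625 + 3.5932 + 4.9096 + 12.6631 + 3.5375 + 4.8335 = 42.399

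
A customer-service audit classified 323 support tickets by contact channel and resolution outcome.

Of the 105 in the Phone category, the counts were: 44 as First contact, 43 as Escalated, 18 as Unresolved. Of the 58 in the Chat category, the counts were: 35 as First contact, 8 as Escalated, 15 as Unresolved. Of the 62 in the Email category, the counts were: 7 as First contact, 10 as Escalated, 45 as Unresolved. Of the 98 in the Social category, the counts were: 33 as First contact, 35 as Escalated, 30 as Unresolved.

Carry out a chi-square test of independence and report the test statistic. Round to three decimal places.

73.104

Row totals: 105, 58, 62, 98. Column totals: 119, 96, 108. Grand total N = 323.
Expected counts (row total × column total / N):
  Phone, First contact: 105×119/323 = 38.6842
  Phone, Escalated: 105×96/323 = 31.2074
  Phone, Unresolved: 105×108/323 = 35.1084
  Chat, First contact: 58×119/323 = 21.3684
  Chat, Escalated: 58×96/323 = 17.2384
  Chat, Unresolved: 58×108/323 = 19.3932
  Email, First contact: 62×119/323 = 22.8421
  Email, Escalated: 62×96/323 = 18.4272
  Email, Unresolved: 62×108/323 = 20.7307
  Social, First contact: 98×119/323 = 36.1053
  Social, Escalated: 98×96/323 = 29.1269
  Social, Unresolved: 98×108/323 = 32.7678
Contributions (O − E)²/E:
  (44 − 38.6842)²/38.6842 = 0.7305
  (43 − 31.2074)²/31.2074 = 4.4562
  (18 − 35.1084)²/35.1084 = 8.3370
  (35 − 21.3684)²/21.3684 = 8.6960
  (8 − 17.2384)²/17.2384 = 4.9510
  (15 − 19.3932)²/19.3932 = 0.9952
  (7 − 22.8421)²/22.8421 = 10.9873
  (10 − 18.4272)²/18.4272 = 3.8540
  (45 − 20.7307)²/20.7307 = 28.4119
  (33 − 36.1053)²/36.1053 = 0.2671
  (35 − 29.1269)²/29.1269 = 1.1842
  (30 − 32.7678)²/32.7678 = 0.2338
χ² = 0.7305 + 4.4562 + 8.3370 + 8.6960 + 4.9510 + 0.9952 + 10.9873 + 3.8540 + 28.4119 + 0.2671 + 1.1842 + 0.2338 = 73.104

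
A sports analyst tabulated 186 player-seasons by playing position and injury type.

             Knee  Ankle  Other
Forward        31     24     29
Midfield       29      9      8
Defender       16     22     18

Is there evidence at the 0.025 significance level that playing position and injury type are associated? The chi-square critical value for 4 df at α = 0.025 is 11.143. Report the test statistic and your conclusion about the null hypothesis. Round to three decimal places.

Row totals: 84, 46, 56. Column totals: 76, 55, 55. Grand total N = 186.
Expected counts (row total × column total / N):
  Forward, Knee: 84×76/186 = 34.3226
  Forward, Ankle: 84×55/186 = 24.8387
  Forward, Other: 84×55/186 = 24.8387
  Midfield, Knee: 46×76/186 = 18.7957
  Midfield, Ankle: 46×55/186 = 13.6022
  Midfield, Other: 46×55/186 = 13.6022
  Defender, Knee: 56×76/186 = 22.8817
  Defender, Ankle: 56×55/186 = 16.5591
  Defender, Other: 56×55/186 = 16.5591
Contributions (O − E)²/E:
  (31 − 34.3226)²/34.3226 = 0.3216
  (24 − 24.8387)²/24.8387 = 0.0283
  (29 − 24.8387)²/24.8387 = 0.6972
  (29 − 18.7957)²/18.7957 = 5.5400
  (9 − 13.6022)²/13.6022 = 1.5571
  (8 − 13.6022)²/13.6022 = 2.3073
  (16 − 22.8817)²/22.8817 = 2.0697
  (22 − 16.5591)²/16.5591 = 1.7877
  (18 − 16.5591)²/16.5591 = 0.1254
χ² = 0.3216 + 0.0283 + 0.6972 + 5.5400 + 1.5571 + 2.3073 + 2.0697 + 1.7877 + 0.1254 = 14.434
df = (3−1)(3−1) = 4. Since 14.434 > 11.143, reject the null hypothesis of independence at α = 0.025.

14.434; reject H₀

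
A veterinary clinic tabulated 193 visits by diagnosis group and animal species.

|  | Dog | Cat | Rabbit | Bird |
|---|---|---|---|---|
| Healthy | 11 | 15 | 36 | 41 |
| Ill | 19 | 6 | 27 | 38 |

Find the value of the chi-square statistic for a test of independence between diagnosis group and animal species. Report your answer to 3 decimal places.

Row totals: 103, 90. Column totals: 30, 21, 63, 79. Grand total N = 193.
Expected counts (row total × column total / N):
  Healthy, Dog: 103×30/193 = 16.0104
  Healthy, Cat: 103×21/193 = 11.2073
  Healthy, Rabbit: 103×63/193 = 33.6218
  Healthy, Bird: 103×79/193 = 42.1606
  Ill, Dog: 90×30/193 = 13.9896
  Ill, Cat: 90×21/193 = 9.7927
  Ill, Rabbit: 90×63/193 = 29.3782
  Ill, Bird: 90×79/193 = 36.8394
Contributions (O − E)²/E:
  (11 − 16.0104)²/16.0104 = 1.5680
  (15 − 11.2073)²/11.2073 = 1.2835
  (36 − 33.6218)²/33.6218 = 0.1682
  (41 − 42.1606)²/42.1606 = 0.0319
  (19 − 13.9896)²/13.9896 = 1.7945
  (6 − 9.7927)²/9.7927 = 1.4689
  (27 − 29.3782)²/29.3782 = 0.1925
  (38 − 36.8394)²/36.8394 = 0.0366
χ² = 1.5680 + 1.2835 + 0.1682 + 0.0319 + 1.7945 + 1.4689 + 0.1925 + 0.0366 = 6.544

6.544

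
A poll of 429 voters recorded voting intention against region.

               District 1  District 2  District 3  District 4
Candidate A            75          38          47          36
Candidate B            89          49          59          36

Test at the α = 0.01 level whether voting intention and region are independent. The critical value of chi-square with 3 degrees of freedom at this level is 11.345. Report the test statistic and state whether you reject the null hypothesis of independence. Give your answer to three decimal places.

0.759; fail to reject H₀

Row totals: 196, 233. Column totals: 164, 87, 106, 72. Grand total N = 429.
Expected counts (row total × column total / N):
  Candidate A, District 1: 196×164/429 = 74.9277
  Candidate A, District 2: 196×87/429 = 39.7483
  Candidate A, District 3: 196×106/429 = 48.4289
  Candidate A, District 4: 196×72/429 = 32.8951
  Candidate B, District 1: 233×164/429 = 89.0723
  Candidate B, District 2: 233×87/429 = 47.2517
  Candidate B, District 3: 233×106/429 = 57.5711
  Candidate B, District 4: 233×72/429 = 39.1049
Contributions (O − E)²/E:
  (75 − 74.9277)²/74.9277 = 0.0001
  (38 − 39.7483)²/39.7483 = 0.0769
  (47 − 48.4289)²/48.4289 = 0.0422
  (36 − 32.8951)²/32.8951 = 0.2931
  (89 − 89.0723)²/89.0723 = 0.0001
  (49 − 47.2517)²/47.2517 = 0.0647
  (59 − 57.5711)²/57.5711 = 0.0355
  (36 − 39.1049)²/39.1049 = 0.2465
χ² = 0.0001 + 0.0769 + 0.0422 + 0.2931 + 0.0001 + 0.0647 + 0.0355 + 0.2465 = 0.759
df = (2−1)(4−1) = 3. Since 0.759 < 11.345, fail to reject the null hypothesis of independence at α = 0.01.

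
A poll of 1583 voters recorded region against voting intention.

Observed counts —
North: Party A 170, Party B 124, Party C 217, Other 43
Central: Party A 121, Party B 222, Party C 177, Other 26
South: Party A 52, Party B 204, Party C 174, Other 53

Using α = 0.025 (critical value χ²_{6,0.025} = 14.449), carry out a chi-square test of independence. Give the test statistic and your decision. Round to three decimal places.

101.344; reject H₀

Row totals: 554, 546, 483. Column totals: 343, 550, 568, 122. Grand total N = 1583.
Expected counts (row total × column total / N):
  North, Party A: 554×343/1583 = 120.0392
  North, Party B: 554×550/1583 = 192.4826
  North, Party C: 554×568/1583 = 198.7821
  North, Other: 554×122/1583 = 42.6961
  Central, Party A: 546×343/1583 = 118.3057
  Central, Party B: 546×550/1583 = 189.7031
  Central, Party C: 546×568/1583 = 195.9116
  Central, Other: 546×122/1583 = 42.0796
  South, Party A: 483×343/1583 = 104.6551
  South, Party B: 483×550/1583 = 167.8143
  South, Party C: 483×568/1583 = 173.3064
  South, Other: 483×122/1583 = 37.2243
Contributions (O − E)²/E:
  (170 − 120.0392)²/120.0392 = 20.7939
  (124 − 192.4826)²/192.4826 = 24.3651
  (217 − 198.7821)²/198.7821 = 1.6696
  (43 − 42.6961)²/42.6961 = 0.0022
  (121 − 118.3057)²/118.3057 = 0.0614
  (222 − 189.7031)²/189.7031 = 5.4985
  (177 − 195.9116)²/195.9116 = 1.8256
  (26 − 42.0796)²/42.0796 = 6.1444
  (52 − 104.6551)²/104.6551 = 26.4924
  (204 − 167.8143)²/167.8143 = 7.8027
  (174 − 173.3064)²/173.3064 = 0.0028
  (53 − 37.2243)²/37.2243 = 6.6858
χ² = 20.7939 + 24.3651 + 1.6696 + 0.0022 + 0.0614 + 5.4985 + 1.8256 + 6.1444 + 26.4924 + 7.8027 + 0.0028 + 6.6858 = 101.344
df = (3−1)(4−1) = 6. Since 101.344 > 14.449, reject the null hypothesis of independence at α = 0.025.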